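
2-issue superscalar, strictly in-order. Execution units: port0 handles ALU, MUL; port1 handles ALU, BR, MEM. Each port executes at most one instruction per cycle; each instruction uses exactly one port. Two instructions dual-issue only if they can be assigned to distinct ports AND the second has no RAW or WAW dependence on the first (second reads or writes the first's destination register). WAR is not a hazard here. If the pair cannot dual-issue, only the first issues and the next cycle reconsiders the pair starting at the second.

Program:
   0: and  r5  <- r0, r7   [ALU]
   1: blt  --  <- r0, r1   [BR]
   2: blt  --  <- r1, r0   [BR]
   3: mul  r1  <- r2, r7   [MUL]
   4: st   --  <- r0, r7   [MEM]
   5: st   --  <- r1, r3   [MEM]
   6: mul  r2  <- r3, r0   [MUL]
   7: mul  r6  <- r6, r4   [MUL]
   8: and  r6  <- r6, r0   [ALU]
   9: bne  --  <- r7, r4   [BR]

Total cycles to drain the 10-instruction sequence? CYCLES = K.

CYCLES = 6

c0: i0+i1 and blt  2-wide
c1: i2+i3 blt mul  2-wide
c2: i4 st  no-port MEM/MEM
c3: i5+i6 st mul  2-wide
c4: i7 mul  RAW+WAW r6
c5: i8+i9 and bne  2-wide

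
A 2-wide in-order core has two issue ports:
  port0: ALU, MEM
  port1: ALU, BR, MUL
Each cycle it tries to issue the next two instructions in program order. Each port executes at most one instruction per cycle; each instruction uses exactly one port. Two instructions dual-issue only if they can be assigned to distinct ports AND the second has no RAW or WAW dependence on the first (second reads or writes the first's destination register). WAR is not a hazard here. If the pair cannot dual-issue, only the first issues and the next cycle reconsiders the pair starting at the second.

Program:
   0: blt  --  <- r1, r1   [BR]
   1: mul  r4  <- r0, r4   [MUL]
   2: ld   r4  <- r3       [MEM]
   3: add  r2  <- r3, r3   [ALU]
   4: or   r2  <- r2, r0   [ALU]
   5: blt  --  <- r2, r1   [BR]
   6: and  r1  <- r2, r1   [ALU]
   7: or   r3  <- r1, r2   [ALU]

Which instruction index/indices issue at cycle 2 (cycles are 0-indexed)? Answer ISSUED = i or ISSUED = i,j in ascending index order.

ISSUED = 2,3

c0: i0 blt  no-port BR/MUL
c1: i1 mul  WAW r4
c2: i2+i3 ld;add  dual
c3: i4 or  RAW r2
c4: i5+i6 blt;and  dual
c5: i7 or  tail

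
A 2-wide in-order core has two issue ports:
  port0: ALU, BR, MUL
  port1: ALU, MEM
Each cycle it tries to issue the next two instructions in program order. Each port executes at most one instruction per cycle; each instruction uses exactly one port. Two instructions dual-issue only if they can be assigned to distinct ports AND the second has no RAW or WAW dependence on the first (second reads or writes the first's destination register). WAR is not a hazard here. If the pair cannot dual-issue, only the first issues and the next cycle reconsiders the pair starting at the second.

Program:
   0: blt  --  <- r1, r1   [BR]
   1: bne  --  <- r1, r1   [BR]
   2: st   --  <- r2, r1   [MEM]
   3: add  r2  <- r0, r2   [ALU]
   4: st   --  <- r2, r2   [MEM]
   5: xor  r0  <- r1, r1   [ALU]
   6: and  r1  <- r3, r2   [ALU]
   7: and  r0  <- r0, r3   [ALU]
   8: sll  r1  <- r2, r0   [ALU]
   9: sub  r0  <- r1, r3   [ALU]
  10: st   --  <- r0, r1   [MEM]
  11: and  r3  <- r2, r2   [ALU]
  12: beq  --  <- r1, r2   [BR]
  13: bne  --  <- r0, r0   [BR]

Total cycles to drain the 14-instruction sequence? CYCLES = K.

#0 head=0: blt i0 no-port BR/BR
#1 head=1: bne/st i1/i2 2-wide
#2 head=3: add i3 RAW r2
#3 head=4: st/xor i4/i5 2-wide
#4 head=6: and/and i6/i7 2-wide
#5 head=8: sll i8 RAW r1
#6 head=9: sub i9 RAW r0
#7 head=10: st/and i10/i11 2-wide
#8 head=12: beq i12 no-port BR/BR
#9 head=13: bne i13 tail

CYCLES = 10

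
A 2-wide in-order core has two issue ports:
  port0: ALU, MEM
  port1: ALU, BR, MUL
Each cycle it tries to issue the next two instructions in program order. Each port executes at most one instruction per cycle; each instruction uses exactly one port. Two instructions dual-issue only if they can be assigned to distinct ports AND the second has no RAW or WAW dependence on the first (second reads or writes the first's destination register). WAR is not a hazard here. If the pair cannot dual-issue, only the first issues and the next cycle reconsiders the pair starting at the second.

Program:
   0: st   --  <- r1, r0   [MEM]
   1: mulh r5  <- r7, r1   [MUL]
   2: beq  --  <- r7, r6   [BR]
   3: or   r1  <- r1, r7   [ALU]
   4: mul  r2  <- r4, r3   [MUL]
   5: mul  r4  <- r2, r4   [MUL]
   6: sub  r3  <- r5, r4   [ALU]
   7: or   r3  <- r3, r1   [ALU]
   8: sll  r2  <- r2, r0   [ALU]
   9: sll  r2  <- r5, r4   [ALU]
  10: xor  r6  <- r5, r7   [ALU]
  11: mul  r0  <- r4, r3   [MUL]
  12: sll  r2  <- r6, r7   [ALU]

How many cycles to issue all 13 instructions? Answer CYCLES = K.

[0] i0,i1  st.MEM/mulh.MUL  -- 2-wide
[1] i2,i3  beq.BR/or.ALU  -- 2-wide
[2] i4  mul.MUL  -- no-port MUL/MUL
[3] i5  mul.MUL  -- RAW r4
[4] i6  sub.ALU  -- RAW+WAW r3
[5] i7,i8  or.ALU/sll.ALU  -- 2-wide
[6] i9,i10  sll.ALU/xor.ALU  -- 2-wide
[7] i11,i12  mul.MUL/sll.ALU  -- 2-wide

CYCLES = 8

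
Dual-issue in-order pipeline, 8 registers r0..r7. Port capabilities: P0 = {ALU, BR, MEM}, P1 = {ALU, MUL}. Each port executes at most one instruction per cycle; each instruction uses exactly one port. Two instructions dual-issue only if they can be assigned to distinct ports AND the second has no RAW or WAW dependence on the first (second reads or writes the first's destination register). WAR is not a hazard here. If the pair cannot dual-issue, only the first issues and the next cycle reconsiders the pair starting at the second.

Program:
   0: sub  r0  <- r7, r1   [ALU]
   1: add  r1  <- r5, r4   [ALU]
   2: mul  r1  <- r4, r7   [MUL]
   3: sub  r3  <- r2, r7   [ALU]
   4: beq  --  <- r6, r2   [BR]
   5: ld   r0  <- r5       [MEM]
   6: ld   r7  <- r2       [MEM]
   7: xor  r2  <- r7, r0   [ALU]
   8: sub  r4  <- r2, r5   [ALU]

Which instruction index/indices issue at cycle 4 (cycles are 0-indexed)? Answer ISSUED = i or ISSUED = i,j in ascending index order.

t=0 i0/i1:sub+add ; pair
t=1 i2/i3:mul+sub ; pair
t=2 i4:beq ; no-port BR/MEM
t=3 i5:ld ; no-port MEM/MEM
t=4 i6:ld ; RAW r7
t=5 i7:xor ; RAW r2
t=6 i8:sub ; tail

ISSUED = 6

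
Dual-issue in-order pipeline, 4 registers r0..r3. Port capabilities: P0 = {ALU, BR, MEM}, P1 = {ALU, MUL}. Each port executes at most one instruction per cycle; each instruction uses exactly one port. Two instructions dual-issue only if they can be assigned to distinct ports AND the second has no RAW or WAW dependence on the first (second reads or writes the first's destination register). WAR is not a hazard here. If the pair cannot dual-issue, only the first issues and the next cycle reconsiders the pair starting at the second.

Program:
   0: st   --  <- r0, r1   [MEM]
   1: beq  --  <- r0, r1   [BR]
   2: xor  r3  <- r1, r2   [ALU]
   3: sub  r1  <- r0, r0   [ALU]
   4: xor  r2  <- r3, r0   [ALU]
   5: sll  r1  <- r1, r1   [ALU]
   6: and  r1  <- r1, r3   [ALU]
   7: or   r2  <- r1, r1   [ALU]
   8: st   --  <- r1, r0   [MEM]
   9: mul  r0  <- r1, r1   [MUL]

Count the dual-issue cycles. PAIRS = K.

0. st.MEM @i0  | no-port MEM/BR
1. beq.BR xor.ALU @i1/i2  | 2-wide
2. sub.ALU xor.ALU @i3/i4  | 2-wide
3. sll.ALU @i5  | RAW+WAW r1
4. and.ALU @i6  | RAW r1
5. or.ALU st.MEM @i7/i8  | 2-wide
6. mul.MUL @i9  | tail

PAIRS = 3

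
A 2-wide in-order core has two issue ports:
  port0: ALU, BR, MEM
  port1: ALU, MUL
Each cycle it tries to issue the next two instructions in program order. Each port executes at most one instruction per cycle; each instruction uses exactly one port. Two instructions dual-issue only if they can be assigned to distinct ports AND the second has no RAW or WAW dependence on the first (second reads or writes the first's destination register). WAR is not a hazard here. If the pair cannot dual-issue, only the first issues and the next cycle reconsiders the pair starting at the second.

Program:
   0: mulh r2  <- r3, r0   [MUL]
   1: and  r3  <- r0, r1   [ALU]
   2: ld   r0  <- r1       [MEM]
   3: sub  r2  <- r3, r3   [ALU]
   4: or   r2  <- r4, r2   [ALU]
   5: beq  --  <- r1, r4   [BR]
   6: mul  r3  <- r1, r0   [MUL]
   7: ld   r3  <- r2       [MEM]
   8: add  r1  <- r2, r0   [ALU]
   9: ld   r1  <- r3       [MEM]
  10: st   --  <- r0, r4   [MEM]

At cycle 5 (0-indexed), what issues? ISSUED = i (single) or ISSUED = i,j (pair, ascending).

ISSUED = 9

#0 head=0: mulh/and i0/i1 2-wide
#1 head=2: ld/sub i2/i3 2-wide
#2 head=4: or/beq i4/i5 2-wide
#3 head=6: mul i6 WAW r3
#4 head=7: ld/add i7/i8 2-wide
#5 head=9: ld i9 no-port MEM/MEM
#6 head=10: st i10 tail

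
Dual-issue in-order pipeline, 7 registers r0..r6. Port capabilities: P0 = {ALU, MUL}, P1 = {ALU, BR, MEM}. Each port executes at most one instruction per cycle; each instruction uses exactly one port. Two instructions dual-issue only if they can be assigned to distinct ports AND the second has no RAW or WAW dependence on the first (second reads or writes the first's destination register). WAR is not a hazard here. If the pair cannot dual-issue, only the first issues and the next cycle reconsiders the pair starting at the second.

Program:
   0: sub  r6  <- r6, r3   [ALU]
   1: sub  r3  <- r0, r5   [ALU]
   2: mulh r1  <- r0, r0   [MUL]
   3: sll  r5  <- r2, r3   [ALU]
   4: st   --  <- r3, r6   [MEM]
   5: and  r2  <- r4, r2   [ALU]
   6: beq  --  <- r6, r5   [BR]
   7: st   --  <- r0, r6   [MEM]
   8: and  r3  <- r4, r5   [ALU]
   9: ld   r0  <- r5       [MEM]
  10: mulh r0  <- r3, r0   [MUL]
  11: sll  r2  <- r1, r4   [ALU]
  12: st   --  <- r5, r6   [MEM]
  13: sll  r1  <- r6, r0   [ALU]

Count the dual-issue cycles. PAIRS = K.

#0 head=0: sub+sub i0+i1 pair
#1 head=2: mulh+sll i2+i3 pair
#2 head=4: st+and i4+i5 pair
#3 head=6: beq i6 no-port BR/MEM
#4 head=7: st+and i7+i8 pair
#5 head=9: ld i9 RAW+WAW r0
#6 head=10: mulh+sll i10+i11 pair
#7 head=12: st+sll i12+i13 pair

PAIRS = 6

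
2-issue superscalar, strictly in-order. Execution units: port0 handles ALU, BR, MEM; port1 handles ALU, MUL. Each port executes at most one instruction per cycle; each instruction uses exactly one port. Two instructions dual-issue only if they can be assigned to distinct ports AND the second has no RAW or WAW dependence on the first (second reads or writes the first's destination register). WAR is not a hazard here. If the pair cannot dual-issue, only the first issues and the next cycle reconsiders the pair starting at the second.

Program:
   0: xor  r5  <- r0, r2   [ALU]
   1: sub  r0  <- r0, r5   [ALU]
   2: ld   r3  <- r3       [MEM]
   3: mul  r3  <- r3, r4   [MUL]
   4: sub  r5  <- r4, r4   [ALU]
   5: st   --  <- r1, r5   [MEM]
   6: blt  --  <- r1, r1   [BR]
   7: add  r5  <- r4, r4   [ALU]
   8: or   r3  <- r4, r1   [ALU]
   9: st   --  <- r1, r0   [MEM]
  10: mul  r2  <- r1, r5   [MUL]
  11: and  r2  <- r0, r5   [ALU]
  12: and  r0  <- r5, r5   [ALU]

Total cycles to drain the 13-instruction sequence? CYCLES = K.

[0] i0  xor  -- RAW r5
[1] i1&i2  sub ld  -- pair
[2] i3&i4  mul sub  -- pair
[3] i5  st  -- no-port MEM/BR
[4] i6&i7  blt add  -- pair
[5] i8&i9  or st  -- pair
[6] i10  mul  -- WAW r2
[7] i11&i12  and and  -- pair

CYCLES = 8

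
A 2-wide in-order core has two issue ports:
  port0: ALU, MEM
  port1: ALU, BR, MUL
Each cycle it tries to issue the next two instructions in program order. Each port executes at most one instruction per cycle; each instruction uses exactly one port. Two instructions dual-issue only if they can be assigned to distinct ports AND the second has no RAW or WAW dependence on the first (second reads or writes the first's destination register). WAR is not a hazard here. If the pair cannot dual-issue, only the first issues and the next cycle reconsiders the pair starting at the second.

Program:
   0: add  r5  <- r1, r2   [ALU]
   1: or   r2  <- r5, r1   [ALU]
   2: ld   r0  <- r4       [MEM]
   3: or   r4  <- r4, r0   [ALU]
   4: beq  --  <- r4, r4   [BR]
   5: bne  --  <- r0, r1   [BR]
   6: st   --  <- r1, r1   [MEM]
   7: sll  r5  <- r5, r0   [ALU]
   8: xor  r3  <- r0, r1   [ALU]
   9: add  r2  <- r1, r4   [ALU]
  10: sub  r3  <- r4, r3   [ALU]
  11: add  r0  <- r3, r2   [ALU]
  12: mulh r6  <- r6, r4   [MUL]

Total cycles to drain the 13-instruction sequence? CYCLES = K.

CYCLES = 8

[0] i0  add.ALU  -- RAW r5
[1] i1&i2  or.ALU/ld.MEM  -- 2-wide
[2] i3  or.ALU  -- RAW r4
[3] i4  beq.BR  -- no-port BR/BR
[4] i5&i6  bne.BR/st.MEM  -- 2-wide
[5] i7&i8  sll.ALU/xor.ALU  -- 2-wide
[6] i9&i10  add.ALU/sub.ALU  -- 2-wide
[7] i11&i12  add.ALU/mulh.MUL  -- 2-wide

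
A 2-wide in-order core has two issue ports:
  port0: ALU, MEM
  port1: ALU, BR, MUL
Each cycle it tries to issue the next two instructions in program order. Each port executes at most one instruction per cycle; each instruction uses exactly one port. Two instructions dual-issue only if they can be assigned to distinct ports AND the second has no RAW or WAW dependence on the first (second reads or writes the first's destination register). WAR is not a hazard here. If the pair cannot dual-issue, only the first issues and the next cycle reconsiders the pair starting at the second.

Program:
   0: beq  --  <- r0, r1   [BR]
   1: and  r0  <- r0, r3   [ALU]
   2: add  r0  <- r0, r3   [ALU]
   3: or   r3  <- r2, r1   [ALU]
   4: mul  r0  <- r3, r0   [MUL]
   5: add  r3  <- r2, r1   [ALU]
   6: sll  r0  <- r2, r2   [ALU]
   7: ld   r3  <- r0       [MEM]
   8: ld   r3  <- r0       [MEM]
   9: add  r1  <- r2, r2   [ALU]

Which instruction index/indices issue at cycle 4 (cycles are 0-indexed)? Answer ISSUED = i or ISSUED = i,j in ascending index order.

#0 head=0: beq.BR/and.ALU i0&i1 2-wide
#1 head=2: add.ALU/or.ALU i2&i3 2-wide
#2 head=4: mul.MUL/add.ALU i4&i5 2-wide
#3 head=6: sll.ALU i6 RAW r0
#4 head=7: ld.MEM i7 no-port MEM/MEM
#5 head=8: ld.MEM/add.ALU i8&i9 2-wide

ISSUED = 7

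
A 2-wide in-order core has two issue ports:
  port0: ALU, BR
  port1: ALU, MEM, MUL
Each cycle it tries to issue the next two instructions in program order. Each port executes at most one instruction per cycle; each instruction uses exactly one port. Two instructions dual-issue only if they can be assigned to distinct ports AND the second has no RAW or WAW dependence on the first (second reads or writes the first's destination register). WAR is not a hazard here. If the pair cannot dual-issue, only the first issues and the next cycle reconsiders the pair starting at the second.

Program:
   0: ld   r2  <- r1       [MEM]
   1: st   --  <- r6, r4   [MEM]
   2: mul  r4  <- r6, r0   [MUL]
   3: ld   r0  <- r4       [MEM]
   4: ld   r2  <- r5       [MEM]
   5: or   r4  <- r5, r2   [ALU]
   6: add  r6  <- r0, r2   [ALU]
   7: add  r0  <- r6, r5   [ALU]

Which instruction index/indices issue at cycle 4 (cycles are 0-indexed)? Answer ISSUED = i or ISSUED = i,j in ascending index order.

ISSUED = 4

  cy0 -> i0 (ld) no-port MEM/MEM
  cy1 -> i1 (st) no-port MEM/MUL
  cy2 -> i2 (mul) no-port MUL/MEM
  cy3 -> i3 (ld) no-port MEM/MEM
  cy4 -> i4 (ld) RAW r2
  cy5 -> i5/i6 (or/add) dual
  cy6 -> i7 (add) tail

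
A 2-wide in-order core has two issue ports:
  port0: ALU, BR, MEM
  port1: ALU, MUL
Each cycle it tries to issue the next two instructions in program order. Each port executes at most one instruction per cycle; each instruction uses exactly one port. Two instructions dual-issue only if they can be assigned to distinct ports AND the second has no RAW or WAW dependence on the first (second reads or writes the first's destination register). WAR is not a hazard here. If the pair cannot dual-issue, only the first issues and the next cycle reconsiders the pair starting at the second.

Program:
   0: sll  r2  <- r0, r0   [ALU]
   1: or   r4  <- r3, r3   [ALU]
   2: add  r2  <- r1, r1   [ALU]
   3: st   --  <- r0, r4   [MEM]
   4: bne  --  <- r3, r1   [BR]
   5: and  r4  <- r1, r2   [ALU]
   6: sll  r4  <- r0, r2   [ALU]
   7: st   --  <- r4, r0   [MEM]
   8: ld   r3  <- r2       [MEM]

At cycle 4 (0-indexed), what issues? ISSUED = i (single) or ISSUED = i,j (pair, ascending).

[0] i0+i1  sll.ALU or.ALU  -- dual
[1] i2+i3  add.ALU st.MEM  -- dual
[2] i4+i5  bne.BR and.ALU  -- dual
[3] i6  sll.ALU  -- RAW r4
[4] i7  st.MEM  -- no-port MEM/MEM
[5] i8  ld.MEM  -- tail

ISSUED = 7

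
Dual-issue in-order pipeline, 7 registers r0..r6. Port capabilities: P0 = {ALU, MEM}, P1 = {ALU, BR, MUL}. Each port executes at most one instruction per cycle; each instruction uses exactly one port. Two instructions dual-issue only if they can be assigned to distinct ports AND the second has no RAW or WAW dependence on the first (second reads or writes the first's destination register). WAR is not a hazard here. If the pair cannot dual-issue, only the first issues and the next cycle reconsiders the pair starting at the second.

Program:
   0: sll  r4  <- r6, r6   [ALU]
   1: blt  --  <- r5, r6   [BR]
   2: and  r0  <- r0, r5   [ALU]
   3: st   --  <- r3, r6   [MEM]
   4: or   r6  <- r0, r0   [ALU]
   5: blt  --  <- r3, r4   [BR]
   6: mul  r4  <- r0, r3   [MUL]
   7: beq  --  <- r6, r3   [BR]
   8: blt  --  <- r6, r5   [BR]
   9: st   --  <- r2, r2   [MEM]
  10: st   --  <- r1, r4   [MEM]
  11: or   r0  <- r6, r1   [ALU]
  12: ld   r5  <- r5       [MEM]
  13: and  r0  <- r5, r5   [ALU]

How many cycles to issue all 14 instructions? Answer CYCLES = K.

[0] i0+i1  sll.ALU blt.BR  -- dual
[1] i2+i3  and.ALU st.MEM  -- dual
[2] i4+i5  or.ALU blt.BR  -- dual
[3] i6  mul.MUL  -- no-port MUL/BR
[4] i7  beq.BR  -- no-port BR/BR
[5] i8+i9  blt.BR st.MEM  -- dual
[6] i10+i11  st.MEM or.ALU  -- dual
[7] i12  ld.MEM  -- RAW r5
[8] i13  and.ALU  -- tail

CYCLES = 9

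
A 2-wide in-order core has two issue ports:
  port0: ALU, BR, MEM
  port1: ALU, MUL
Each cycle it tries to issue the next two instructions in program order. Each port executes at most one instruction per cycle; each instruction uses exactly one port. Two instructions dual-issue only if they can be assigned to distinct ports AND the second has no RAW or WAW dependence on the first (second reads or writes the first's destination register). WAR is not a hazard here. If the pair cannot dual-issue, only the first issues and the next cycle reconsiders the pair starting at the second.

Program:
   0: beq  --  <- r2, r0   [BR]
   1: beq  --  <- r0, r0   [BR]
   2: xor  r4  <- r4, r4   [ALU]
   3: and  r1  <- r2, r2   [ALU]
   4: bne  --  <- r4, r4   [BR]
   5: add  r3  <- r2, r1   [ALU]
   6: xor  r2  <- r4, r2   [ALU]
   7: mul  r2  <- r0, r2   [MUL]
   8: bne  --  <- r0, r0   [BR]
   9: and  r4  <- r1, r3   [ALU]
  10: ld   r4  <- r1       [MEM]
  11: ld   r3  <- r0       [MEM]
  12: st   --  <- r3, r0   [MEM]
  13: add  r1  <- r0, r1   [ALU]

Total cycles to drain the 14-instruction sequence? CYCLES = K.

t=0 i0:beq ; no-port BR/BR
t=1 i1&i2:beq;xor ; pair
t=2 i3&i4:and;bne ; pair
t=3 i5&i6:add;xor ; pair
t=4 i7&i8:mul;bne ; pair
t=5 i9:and ; WAW r4
t=6 i10:ld ; no-port MEM/MEM
t=7 i11:ld ; no-port MEM/MEM
t=8 i12&i13:st;add ; pair

CYCLES = 9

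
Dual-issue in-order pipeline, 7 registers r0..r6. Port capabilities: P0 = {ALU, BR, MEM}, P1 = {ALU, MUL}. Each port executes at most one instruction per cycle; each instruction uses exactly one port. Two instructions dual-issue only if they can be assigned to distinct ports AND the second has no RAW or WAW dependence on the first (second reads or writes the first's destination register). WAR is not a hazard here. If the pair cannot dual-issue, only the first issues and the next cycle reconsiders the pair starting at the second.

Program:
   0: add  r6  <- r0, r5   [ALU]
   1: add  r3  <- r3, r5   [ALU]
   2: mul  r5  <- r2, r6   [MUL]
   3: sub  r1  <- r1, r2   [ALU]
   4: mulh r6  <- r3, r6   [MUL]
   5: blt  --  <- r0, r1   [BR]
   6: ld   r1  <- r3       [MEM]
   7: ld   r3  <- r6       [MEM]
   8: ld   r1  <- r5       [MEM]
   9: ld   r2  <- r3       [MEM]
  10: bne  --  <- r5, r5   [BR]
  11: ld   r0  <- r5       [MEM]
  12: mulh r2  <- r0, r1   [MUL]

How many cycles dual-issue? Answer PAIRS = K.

PAIRS = 3

[0] i0/i1  add add  -- 2-wide
[1] i2/i3  mul sub  -- 2-wide
[2] i4/i5  mulh blt  -- 2-wide
[3] i6  ld  -- no-port MEM/MEM
[4] i7  ld  -- no-port MEM/MEM
[5] i8  ld  -- no-port MEM/MEM
[6] i9  ld  -- no-port MEM/BR
[7] i10  bne  -- no-port BR/MEM
[8] i11  ld  -- RAW r0
[9] i12  mulh  -- tail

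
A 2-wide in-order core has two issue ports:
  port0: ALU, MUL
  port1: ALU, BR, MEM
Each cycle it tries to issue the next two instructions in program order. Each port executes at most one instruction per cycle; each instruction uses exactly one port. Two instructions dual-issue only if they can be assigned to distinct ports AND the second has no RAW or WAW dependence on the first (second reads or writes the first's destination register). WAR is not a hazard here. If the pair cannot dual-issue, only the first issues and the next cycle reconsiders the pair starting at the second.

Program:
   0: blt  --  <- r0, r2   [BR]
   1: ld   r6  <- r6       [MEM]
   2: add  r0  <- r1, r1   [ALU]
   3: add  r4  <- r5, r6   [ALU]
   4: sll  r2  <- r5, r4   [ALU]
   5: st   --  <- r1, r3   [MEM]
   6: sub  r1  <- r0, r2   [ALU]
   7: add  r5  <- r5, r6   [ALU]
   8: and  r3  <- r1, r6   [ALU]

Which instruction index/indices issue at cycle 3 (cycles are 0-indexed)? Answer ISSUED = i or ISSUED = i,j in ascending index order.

t=0 i0:blt.BR ; no-port BR/MEM
t=1 i1/i2:ld.MEM/add.ALU ; 2-wide
t=2 i3:add.ALU ; RAW r4
t=3 i4/i5:sll.ALU/st.MEM ; 2-wide
t=4 i6/i7:sub.ALU/add.ALU ; 2-wide
t=5 i8:and.ALU ; tail

ISSUED = 4,5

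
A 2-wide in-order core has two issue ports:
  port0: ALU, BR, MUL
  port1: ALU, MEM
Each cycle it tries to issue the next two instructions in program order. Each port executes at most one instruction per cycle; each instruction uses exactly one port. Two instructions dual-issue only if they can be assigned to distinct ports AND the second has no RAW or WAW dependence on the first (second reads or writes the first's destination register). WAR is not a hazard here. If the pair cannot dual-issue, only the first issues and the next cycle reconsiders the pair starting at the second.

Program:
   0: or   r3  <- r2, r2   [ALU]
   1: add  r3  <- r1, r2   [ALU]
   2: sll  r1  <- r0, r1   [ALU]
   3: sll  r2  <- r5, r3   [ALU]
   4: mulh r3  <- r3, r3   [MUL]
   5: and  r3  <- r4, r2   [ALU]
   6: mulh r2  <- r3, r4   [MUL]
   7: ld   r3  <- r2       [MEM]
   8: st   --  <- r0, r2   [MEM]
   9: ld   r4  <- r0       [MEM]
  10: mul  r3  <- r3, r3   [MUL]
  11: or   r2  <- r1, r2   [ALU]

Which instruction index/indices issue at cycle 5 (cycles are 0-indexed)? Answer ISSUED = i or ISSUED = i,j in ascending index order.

  cy0 -> i0 (or) WAW r3
  cy1 -> i1&i2 (add+sll) pair
  cy2 -> i3&i4 (sll+mulh) pair
  cy3 -> i5 (and) RAW r3
  cy4 -> i6 (mulh) RAW r2
  cy5 -> i7 (ld) no-port MEM/MEM
  cy6 -> i8 (st) no-port MEM/MEM
  cy7 -> i9&i10 (ld+mul) pair
  cy8 -> i11 (or) tail

ISSUED = 7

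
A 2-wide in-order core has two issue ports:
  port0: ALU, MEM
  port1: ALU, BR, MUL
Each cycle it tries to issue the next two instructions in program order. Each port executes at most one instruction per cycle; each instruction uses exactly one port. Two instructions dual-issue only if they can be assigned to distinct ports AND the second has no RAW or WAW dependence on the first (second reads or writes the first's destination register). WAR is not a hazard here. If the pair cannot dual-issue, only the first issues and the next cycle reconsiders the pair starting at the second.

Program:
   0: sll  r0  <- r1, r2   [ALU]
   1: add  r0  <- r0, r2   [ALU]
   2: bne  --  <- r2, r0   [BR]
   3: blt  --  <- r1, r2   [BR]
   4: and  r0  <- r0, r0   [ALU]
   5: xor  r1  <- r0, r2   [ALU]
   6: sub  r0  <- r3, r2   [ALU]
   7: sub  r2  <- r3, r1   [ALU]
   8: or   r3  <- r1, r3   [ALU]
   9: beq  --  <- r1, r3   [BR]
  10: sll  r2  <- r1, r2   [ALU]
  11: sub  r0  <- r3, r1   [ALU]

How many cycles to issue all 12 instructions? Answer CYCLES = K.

CYCLES = 8

t=0 i0:sll.ALU ; RAW+WAW r0
t=1 i1:add.ALU ; RAW r0
t=2 i2:bne.BR ; no-port BR/BR
t=3 i3+i4:blt.BR;and.ALU ; pair
t=4 i5+i6:xor.ALU;sub.ALU ; pair
t=5 i7+i8:sub.ALU;or.ALU ; pair
t=6 i9+i10:beq.BR;sll.ALU ; pair
t=7 i11:sub.ALU ; tail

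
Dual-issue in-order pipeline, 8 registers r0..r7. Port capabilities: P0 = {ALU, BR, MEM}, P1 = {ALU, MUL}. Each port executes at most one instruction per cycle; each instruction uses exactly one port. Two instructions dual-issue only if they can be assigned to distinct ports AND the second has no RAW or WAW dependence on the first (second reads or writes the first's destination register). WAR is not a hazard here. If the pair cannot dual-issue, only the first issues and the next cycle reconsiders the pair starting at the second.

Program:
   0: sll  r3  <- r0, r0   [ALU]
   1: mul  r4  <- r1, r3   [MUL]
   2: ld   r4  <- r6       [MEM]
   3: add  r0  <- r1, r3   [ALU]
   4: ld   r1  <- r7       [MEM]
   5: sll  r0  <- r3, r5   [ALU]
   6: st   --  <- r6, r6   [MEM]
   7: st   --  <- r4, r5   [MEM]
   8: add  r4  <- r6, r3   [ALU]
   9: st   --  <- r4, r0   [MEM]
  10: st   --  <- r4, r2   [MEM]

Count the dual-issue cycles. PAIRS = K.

PAIRS = 3

[0] i0  sll.ALU  -- RAW r3
[1] i1  mul.MUL  -- WAW r4
[2] i2,i3  ld.MEM;add.ALU  -- dual
[3] i4,i5  ld.MEM;sll.ALU  -- dual
[4] i6  st.MEM  -- no-port MEM/MEM
[5] i7,i8  st.MEM;add.ALU  -- dual
[6] i9  st.MEM  -- no-port MEM/MEM
[7] i10  st.MEM  -- tail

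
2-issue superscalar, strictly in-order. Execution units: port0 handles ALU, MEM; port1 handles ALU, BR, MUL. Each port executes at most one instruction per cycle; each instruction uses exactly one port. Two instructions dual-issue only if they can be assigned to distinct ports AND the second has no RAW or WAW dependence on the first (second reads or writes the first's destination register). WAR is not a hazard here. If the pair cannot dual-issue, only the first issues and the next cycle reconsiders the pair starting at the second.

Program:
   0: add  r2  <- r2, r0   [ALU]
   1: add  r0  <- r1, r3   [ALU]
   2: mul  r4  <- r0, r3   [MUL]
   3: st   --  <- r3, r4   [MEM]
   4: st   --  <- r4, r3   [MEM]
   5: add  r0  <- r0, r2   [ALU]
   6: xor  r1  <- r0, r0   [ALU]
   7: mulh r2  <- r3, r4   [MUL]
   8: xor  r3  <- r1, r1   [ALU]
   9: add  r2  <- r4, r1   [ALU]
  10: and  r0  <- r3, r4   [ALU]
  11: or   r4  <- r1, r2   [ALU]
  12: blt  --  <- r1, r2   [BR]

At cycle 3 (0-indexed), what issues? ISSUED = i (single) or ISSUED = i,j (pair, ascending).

ISSUED = 4,5

  cy0 -> i0&i1 (add+add) 2-wide
  cy1 -> i2 (mul) RAW r4
  cy2 -> i3 (st) no-port MEM/MEM
  cy3 -> i4&i5 (st+add) 2-wide
  cy4 -> i6&i7 (xor+mulh) 2-wide
  cy5 -> i8&i9 (xor+add) 2-wide
  cy6 -> i10&i11 (and+or) 2-wide
  cy7 -> i12 (blt) tail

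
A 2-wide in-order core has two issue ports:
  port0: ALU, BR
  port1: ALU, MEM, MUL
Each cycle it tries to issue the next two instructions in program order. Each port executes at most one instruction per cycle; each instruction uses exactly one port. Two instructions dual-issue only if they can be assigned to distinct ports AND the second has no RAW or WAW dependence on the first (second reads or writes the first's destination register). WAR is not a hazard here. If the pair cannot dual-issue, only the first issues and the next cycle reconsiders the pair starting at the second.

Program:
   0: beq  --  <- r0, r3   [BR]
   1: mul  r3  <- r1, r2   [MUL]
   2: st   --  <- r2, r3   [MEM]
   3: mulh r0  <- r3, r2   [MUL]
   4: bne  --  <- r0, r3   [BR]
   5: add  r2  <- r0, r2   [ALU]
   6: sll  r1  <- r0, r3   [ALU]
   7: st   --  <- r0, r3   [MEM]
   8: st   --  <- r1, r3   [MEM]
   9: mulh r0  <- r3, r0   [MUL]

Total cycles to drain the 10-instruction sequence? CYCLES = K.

#0 head=0: beq.BR;mul.MUL i0/i1 dual
#1 head=2: st.MEM i2 no-port MEM/MUL
#2 head=3: mulh.MUL i3 RAW r0
#3 head=4: bne.BR;add.ALU i4/i5 dual
#4 head=6: sll.ALU;st.MEM i6/i7 dual
#5 head=8: st.MEM i8 no-port MEM/MUL
#6 head=9: mulh.MUL i9 tail

CYCLES = 7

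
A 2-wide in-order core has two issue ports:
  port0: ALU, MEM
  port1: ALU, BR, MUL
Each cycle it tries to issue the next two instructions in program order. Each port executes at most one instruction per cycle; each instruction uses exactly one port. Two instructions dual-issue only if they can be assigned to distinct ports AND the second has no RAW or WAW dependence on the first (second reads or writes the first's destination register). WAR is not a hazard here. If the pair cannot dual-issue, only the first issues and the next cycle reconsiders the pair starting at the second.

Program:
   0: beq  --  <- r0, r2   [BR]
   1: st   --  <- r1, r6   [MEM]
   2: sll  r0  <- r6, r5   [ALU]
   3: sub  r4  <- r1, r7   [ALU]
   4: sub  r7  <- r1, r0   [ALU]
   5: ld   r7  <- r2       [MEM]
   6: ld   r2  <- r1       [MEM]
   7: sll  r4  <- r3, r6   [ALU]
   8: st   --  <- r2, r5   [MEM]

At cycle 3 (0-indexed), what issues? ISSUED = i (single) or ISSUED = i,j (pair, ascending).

ISSUED = 5

0. beq st @i0/i1  | dual
1. sll sub @i2/i3  | dual
2. sub @i4  | WAW r7
3. ld @i5  | no-port MEM/MEM
4. ld sll @i6/i7  | dual
5. st @i8  | tail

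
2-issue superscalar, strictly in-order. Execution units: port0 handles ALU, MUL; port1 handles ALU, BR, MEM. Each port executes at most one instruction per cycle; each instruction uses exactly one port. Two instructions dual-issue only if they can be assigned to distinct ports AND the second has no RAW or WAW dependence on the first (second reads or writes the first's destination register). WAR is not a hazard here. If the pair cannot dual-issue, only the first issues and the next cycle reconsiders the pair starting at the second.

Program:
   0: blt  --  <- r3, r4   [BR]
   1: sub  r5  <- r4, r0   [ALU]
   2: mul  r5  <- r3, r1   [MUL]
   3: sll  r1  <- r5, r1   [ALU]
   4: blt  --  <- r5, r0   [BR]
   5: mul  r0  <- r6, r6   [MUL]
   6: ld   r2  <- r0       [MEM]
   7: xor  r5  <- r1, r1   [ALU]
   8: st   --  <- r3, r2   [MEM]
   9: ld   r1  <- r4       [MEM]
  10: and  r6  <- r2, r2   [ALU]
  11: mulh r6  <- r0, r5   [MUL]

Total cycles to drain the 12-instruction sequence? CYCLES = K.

c0: i0+i1 blt;sub  dual
c1: i2 mul  RAW r5
c2: i3+i4 sll;blt  dual
c3: i5 mul  RAW r0
c4: i6+i7 ld;xor  dual
c5: i8 st  no-port MEM/MEM
c6: i9+i10 ld;and  dual
c7: i11 mulh  tail

CYCLES = 8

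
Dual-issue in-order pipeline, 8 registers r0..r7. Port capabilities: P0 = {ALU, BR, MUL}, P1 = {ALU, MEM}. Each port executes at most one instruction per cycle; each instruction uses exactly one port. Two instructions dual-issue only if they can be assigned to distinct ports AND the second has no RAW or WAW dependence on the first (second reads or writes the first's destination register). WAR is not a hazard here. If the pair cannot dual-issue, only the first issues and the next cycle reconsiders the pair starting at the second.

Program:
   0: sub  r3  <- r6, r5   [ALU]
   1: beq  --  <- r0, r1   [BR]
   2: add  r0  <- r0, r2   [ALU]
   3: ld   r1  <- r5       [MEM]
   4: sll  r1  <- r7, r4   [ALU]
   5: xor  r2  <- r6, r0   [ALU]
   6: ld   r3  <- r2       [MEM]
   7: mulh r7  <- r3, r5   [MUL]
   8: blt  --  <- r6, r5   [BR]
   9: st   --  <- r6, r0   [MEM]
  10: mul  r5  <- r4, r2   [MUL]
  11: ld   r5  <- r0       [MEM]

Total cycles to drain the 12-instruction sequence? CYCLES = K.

  cy0 -> i0,i1 (sub;beq) dual
  cy1 -> i2,i3 (add;ld) dual
  cy2 -> i4,i5 (sll;xor) dual
  cy3 -> i6 (ld) RAW r3
  cy4 -> i7 (mulh) no-port MUL/BR
  cy5 -> i8,i9 (blt;st) dual
  cy6 -> i10 (mul) WAW r5
  cy7 -> i11 (ld) tail

CYCLES = 8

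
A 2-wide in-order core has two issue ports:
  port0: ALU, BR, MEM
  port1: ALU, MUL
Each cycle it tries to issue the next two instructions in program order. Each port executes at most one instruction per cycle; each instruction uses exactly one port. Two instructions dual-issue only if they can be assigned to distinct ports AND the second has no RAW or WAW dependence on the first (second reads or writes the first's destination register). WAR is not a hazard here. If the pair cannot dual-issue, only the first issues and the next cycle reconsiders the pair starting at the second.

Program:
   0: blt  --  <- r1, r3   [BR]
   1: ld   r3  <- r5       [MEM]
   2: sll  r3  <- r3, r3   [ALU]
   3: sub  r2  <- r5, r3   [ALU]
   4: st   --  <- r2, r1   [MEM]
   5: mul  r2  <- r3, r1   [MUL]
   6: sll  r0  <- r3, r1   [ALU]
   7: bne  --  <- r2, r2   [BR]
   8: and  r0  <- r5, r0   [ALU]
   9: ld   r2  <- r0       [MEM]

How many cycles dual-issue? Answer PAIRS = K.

c0: i0 blt  no-port BR/MEM
c1: i1 ld  RAW+WAW r3
c2: i2 sll  RAW r3
c3: i3 sub  RAW r2
c4: i4&i5 st mul  dual
c5: i6&i7 sll bne  dual
c6: i8 and  RAW r0
c7: i9 ld  tail

PAIRS = 2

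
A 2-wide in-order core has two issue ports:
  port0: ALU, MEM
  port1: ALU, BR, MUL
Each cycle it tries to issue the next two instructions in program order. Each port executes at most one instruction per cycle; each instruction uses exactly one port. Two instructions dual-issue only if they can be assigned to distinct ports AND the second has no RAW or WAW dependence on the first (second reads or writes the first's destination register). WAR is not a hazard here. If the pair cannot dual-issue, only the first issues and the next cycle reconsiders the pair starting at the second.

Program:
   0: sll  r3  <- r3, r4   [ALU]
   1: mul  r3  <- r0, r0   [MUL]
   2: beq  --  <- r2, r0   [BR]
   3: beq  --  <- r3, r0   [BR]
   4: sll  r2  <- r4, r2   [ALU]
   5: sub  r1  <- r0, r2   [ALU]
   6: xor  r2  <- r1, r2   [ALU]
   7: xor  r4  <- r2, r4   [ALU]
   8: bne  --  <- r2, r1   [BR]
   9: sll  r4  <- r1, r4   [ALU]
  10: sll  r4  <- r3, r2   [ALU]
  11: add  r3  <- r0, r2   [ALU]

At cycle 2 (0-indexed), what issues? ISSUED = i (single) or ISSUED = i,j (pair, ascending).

ISSUED = 2

  cy0 -> i0 (sll) WAW r3
  cy1 -> i1 (mul) no-port MUL/BR
  cy2 -> i2 (beq) no-port BR/BR
  cy3 -> i3/i4 (beq+sll) pair
  cy4 -> i5 (sub) RAW r1
  cy5 -> i6 (xor) RAW r2
  cy6 -> i7/i8 (xor+bne) pair
  cy7 -> i9 (sll) WAW r4
  cy8 -> i10/i11 (sll+add) pair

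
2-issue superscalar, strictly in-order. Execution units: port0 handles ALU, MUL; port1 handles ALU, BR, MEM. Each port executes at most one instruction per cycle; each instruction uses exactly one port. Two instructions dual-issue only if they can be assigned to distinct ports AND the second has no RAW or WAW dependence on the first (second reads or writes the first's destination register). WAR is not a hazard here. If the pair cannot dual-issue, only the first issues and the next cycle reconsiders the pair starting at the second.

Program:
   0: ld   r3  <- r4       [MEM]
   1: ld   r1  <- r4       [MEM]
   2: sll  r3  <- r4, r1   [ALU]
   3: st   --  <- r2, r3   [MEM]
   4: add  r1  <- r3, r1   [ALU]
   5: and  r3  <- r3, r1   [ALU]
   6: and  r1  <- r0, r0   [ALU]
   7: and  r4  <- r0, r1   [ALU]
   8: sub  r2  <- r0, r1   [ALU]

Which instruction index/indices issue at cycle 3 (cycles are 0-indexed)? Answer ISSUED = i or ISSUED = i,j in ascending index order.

t=0 i0:ld ; no-port MEM/MEM
t=1 i1:ld ; RAW r1
t=2 i2:sll ; RAW r3
t=3 i3+i4:st+add ; pair
t=4 i5+i6:and+and ; pair
t=5 i7+i8:and+sub ; pair

ISSUED = 3,4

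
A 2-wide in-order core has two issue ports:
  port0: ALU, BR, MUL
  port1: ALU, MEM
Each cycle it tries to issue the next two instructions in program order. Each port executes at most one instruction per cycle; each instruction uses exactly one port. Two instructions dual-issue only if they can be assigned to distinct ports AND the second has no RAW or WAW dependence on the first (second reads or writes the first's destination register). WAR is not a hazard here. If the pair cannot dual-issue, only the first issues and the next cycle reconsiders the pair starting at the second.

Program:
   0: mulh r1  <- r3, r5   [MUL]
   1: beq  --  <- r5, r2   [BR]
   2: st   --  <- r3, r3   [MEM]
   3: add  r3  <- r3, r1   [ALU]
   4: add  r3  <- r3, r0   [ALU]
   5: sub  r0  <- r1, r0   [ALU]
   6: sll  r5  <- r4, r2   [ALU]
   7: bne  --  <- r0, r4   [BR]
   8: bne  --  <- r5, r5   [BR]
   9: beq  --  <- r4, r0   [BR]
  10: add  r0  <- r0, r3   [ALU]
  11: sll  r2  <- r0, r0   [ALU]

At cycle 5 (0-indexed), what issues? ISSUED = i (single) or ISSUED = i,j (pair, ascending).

t=0 i0:mulh.MUL ; no-port MUL/BR
t=1 i1/i2:beq.BR;st.MEM ; 2-wide
t=2 i3:add.ALU ; RAW+WAW r3
t=3 i4/i5:add.ALU;sub.ALU ; 2-wide
t=4 i6/i7:sll.ALU;bne.BR ; 2-wide
t=5 i8:bne.BR ; no-port BR/BR
t=6 i9/i10:beq.BR;add.ALU ; 2-wide
t=7 i11:sll.ALU ; tail

ISSUED = 8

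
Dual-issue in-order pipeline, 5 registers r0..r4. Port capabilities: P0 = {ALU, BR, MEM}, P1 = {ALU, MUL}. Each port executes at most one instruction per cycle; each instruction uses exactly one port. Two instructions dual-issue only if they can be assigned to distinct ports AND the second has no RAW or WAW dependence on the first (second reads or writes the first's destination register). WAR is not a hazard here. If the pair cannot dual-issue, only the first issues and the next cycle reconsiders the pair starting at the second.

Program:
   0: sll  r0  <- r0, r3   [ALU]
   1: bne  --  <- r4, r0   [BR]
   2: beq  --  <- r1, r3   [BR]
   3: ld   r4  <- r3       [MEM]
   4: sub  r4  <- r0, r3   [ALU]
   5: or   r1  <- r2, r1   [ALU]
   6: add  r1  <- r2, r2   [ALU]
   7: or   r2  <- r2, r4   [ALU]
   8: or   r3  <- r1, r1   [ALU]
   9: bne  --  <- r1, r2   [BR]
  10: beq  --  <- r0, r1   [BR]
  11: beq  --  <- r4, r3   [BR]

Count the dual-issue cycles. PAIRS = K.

PAIRS = 3

[0] i0  sll.ALU  -- RAW r0
[1] i1  bne.BR  -- no-port BR/BR
[2] i2  beq.BR  -- no-port BR/MEM
[3] i3  ld.MEM  -- WAW r4
[4] i4,i5  sub.ALU or.ALU  -- pair
[5] i6,i7  add.ALU or.ALU  -- pair
[6] i8,i9  or.ALU bne.BR  -- pair
[7] i10  beq.BR  -- no-port BR/BR
[8] i11  beq.BR  -- tail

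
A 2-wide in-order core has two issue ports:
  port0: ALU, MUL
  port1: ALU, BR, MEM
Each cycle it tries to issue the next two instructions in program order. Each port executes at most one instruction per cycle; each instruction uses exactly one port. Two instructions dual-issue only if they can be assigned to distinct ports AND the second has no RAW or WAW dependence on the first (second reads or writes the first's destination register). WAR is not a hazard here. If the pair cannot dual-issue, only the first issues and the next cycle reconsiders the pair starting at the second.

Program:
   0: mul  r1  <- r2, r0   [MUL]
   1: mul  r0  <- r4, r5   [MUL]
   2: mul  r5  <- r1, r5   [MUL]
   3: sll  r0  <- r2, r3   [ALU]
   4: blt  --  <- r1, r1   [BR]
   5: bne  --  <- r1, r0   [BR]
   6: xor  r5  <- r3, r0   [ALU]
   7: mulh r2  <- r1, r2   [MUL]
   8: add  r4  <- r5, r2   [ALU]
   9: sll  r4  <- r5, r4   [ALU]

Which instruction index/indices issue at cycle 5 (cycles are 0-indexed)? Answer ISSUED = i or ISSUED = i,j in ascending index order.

t=0 i0:mul ; no-port MUL/MUL
t=1 i1:mul ; no-port MUL/MUL
t=2 i2&i3:mul sll ; pair
t=3 i4:blt ; no-port BR/BR
t=4 i5&i6:bne xor ; pair
t=5 i7:mulh ; RAW r2
t=6 i8:add ; RAW+WAW r4
t=7 i9:sll ; tail

ISSUED = 7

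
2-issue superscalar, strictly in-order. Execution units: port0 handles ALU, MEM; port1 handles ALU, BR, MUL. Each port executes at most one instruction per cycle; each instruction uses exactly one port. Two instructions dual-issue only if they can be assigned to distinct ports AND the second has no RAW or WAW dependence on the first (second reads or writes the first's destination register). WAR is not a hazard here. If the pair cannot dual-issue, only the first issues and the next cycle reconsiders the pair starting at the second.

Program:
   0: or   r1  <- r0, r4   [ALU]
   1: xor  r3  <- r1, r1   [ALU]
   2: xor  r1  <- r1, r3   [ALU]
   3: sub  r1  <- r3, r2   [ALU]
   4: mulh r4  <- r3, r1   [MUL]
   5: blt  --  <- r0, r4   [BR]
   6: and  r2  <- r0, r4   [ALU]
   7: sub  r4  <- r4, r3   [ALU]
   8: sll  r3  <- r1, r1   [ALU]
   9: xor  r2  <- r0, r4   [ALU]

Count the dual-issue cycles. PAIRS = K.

t=0 i0:or.ALU ; RAW r1
t=1 i1:xor.ALU ; RAW r3
t=2 i2:xor.ALU ; WAW r1
t=3 i3:sub.ALU ; RAW r1
t=4 i4:mulh.MUL ; no-port MUL/BR
t=5 i5,i6:blt.BR;and.ALU ; pair
t=6 i7,i8:sub.ALU;sll.ALU ; pair
t=7 i9:xor.ALU ; tail

PAIRS = 2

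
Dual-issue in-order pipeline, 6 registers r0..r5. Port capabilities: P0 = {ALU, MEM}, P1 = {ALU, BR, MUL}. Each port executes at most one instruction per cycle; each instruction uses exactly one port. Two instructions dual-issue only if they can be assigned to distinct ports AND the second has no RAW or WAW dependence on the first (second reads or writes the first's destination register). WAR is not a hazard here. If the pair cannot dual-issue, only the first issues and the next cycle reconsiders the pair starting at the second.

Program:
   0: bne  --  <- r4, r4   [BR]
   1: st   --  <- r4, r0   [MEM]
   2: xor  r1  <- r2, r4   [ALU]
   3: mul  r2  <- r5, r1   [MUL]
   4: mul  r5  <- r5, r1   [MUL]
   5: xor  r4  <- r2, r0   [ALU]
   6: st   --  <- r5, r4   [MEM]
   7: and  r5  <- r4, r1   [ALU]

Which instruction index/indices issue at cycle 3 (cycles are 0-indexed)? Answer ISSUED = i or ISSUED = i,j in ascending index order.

ISSUED = 4,5

t=0 i0/i1:bne.BR/st.MEM ; dual
t=1 i2:xor.ALU ; RAW r1
t=2 i3:mul.MUL ; no-port MUL/MUL
t=3 i4/i5:mul.MUL/xor.ALU ; dual
t=4 i6/i7:st.MEM/and.ALU ; dual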